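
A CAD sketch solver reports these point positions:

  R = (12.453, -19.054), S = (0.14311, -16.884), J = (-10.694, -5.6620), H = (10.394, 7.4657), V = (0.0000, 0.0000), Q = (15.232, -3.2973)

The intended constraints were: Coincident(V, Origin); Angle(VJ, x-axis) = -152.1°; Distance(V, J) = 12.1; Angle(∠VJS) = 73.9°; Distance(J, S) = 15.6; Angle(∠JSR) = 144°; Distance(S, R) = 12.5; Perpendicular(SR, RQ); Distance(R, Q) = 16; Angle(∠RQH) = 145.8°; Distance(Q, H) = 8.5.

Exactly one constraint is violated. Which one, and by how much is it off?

Distance(Q, H) = 8.5 — off by 3.30.

V = (0.00, 0.00) ✓; VJ at -152.1° ✓; |VJ| = 12.10 ✓; ∠VJS = 73.90° ✓; |JS| = 15.60 ✓; ∠JSR = 144.0° ✓; |SR| = 12.50 ✓; ∠(SR, RQ) = 90.00° ✓; |RQ| = 16.00 ✓; ∠RQH = 145.8° ✓; |QH| = 11.80 ✗.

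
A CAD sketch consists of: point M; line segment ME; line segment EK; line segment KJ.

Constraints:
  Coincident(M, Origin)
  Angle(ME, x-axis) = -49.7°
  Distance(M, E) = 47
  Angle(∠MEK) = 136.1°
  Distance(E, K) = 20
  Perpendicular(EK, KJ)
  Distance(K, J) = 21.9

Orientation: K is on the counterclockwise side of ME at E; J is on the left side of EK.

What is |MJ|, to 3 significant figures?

54.9

∠MEK = 136.1°, so EK runs at -49.7° + (180° − 136.1°) = -5.80° from the x-axis; with |EK| = 20.0, K = E + 20.0·(cos -5.80°, sin -5.80°) = (50.3, -37.9). The perpendicularity gives KJ at right angles to EK; with |KJ| = 21.9 on the left of EK, J = K + 21.9·(0.101, 0.995) = (52.5, -16.1). Then |MJ| = |J − M| = 54.9.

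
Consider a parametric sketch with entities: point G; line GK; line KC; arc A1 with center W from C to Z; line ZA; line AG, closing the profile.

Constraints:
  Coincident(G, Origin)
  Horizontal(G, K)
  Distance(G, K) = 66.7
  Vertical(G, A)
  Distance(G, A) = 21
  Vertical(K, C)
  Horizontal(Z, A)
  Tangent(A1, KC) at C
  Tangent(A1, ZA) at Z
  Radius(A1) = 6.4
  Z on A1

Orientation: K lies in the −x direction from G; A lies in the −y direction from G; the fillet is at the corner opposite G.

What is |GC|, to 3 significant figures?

68.3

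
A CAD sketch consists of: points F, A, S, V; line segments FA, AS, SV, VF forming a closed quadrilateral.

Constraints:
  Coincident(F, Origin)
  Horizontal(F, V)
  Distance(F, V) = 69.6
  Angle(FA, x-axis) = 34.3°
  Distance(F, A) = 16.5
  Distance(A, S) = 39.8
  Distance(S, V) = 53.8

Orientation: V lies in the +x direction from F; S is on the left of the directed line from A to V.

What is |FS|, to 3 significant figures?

55.5

Checks: |AS| = 39.80 ✓; |SV| = 53.80 ✓.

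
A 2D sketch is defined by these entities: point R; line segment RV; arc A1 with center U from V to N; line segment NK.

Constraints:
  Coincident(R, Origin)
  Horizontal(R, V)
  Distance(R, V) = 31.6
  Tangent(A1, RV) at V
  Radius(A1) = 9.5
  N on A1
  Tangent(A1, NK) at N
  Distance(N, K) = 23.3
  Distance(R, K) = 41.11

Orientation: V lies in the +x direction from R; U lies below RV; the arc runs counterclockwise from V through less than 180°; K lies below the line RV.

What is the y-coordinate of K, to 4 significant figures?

-33.45

R is at the origin; RV is horizontal with |RV| = 31.6 and V on the +x side, so V = (31.60, 0.000). The tangent condition forces UV to be normal to RV, so U = V + (0, -9.5) = (31.60, -9.500). Since UN ⟂ NK (tangency), |UK| = √(9.5² + 23.3²) = 25.16 regardless of where N sits on A1. So K lies on both circle(R, 41.11) and circle(U, 25.16); the below-RV intersection is K = (23.89, -33.45). N is the foot of the tangent from K: N = (22.13, -10.22).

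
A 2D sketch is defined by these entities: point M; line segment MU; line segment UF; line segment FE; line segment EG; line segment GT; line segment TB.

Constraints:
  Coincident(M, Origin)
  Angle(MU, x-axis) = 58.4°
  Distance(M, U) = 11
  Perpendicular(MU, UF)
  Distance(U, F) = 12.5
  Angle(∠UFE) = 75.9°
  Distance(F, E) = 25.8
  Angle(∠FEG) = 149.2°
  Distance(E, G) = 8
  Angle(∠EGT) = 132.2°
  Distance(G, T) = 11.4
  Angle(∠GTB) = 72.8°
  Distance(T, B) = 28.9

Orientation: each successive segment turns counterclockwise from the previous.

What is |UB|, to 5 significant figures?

3.1360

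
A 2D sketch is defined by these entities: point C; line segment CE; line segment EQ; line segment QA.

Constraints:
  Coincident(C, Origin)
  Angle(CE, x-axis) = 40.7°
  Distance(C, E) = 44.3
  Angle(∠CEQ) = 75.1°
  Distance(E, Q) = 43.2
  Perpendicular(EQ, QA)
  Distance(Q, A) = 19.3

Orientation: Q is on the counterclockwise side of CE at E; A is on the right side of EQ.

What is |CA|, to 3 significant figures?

69.8

C is at the origin; CE runs at 40.7° with length 44.3, so E = 44.3·(cos 40.7°, sin 40.7°) = (33.6, 28.9). ∠CEQ = 75.1°, so EQ runs at 40.7° + (180° − 75.1°) = 146° from the x-axis; with |EQ| = 43.2, Q = E + 43.2·(cos 146°, sin 146°) = (-2.06, 53.3). The perpendicularity gives QA at right angles to EQ; with |QA| = 19.3 on the right of EQ, A = Q + 19.3·(0.565, 0.825) = (8.84, 69.2). Then |CA| = |A − C| = 69.8.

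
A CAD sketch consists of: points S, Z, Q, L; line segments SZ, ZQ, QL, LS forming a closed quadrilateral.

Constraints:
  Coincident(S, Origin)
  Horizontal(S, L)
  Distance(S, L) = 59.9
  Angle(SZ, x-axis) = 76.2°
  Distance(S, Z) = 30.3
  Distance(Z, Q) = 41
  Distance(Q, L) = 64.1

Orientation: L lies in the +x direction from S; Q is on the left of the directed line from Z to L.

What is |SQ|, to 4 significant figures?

68.99

S is at the origin; SL is horizontal with |SL| = 59.9 and L in +x, so L = (59.9, 0). SZ runs at 76.2° with |SZ| = 30.3, so Z = (7.228, 29.43). Q is determined by |ZQ| = 41.0 and |QL| = 64.1 together: it lies at the intersection of circle(Z, 41.0) and circle(L, 64.1). With |ZL| = 60.33, the foot of the radical line on ZL is 10.05 from Z and the perpendicular offset is √(41.0² − 10.05²) = 39.75. Taking the left-of-ZL solution: Q = (35.39, 59.23).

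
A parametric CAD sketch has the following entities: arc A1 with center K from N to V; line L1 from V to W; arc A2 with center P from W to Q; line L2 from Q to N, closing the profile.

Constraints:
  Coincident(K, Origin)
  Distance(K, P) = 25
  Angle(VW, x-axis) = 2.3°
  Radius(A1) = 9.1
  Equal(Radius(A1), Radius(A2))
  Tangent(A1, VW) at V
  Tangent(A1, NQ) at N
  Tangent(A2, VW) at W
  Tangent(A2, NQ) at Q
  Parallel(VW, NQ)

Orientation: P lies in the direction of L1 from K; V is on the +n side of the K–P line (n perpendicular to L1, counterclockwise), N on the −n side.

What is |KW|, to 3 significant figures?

26.6

The slot axis is L1's direction at 2.3°, so u = (cos 2.3°, sin 2.3°) = (0.999, 0.0401) and n = (−sin 2.3°, cos 2.3°) = (-0.0401, 0.999). K is at the origin and P lies 25.0 along u from K, so P = 25.0·u = (25.0, 1.00). Tangency of A1 to both parallel lines with radius 9.1 puts V and N at K ± 9.1·n: V = (-0.365, 9.09), N = (0.365, -9.09). Equal radii place W and Q the same way about P: W = P + 9.1·n = (24.6, 10.1), Q = P − 9.1·n = (25.3, -8.09). Then |KW| = |W − K| = 26.6.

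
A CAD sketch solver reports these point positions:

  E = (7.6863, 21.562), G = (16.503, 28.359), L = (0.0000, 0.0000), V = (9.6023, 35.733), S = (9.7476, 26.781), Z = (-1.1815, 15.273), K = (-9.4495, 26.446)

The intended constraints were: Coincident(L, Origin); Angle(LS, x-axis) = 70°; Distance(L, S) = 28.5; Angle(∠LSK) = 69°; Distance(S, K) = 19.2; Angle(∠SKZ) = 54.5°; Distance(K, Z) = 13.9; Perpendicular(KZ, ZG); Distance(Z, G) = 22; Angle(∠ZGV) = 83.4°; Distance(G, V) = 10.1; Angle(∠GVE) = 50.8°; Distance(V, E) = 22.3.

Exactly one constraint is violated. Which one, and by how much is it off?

Distance(V, E) = 22.3 — off by 8.00.

L = (0.00, 0.00) ✓; LS at 70.00° ✓; |LS| = 28.50 ✓; ∠LSK = 69.00° ✓; |SK| = 19.20 ✓; ∠SKZ = 54.50° ✓; |KZ| = 13.90 ✓; ∠(KZ, ZG) = 90.00° ✓; |ZG| = 22.00 ✓; ∠ZGV = 83.40° ✓; |GV| = 10.10 ✓; ∠GVE = 50.80° ✓; |VE| = 14.30 ✗.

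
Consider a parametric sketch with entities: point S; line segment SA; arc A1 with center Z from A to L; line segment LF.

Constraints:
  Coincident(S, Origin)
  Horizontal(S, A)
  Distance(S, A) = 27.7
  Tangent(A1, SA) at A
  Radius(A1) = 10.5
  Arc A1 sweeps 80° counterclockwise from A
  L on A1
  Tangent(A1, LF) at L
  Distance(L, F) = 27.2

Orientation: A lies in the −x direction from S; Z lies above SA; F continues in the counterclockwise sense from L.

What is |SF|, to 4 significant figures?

37.65

S is at the origin; S and A share the same y with |SA| = 27.7 and A on the −x side, so A = (-27.70, 0.000). Tangency of A1 to SA means the radius ZA is perpendicular to SA, so Z = A + (0, 10.5) = (-27.70, 10.50). On A1, A sits at bearing -90° from Z; an 80° counterclockwise sweep puts L at bearing -10°, so L = Z + 10.5·(cos -10°, sin -10°) = (-17.36, 8.677). The tangent condition forces ZL to be normal to LF, so LF runs along (−sin -10°, cos -10°); with |LF| = 27.2, F = (-12.64, 35.46). Then |SF| = |F − S| = 37.65.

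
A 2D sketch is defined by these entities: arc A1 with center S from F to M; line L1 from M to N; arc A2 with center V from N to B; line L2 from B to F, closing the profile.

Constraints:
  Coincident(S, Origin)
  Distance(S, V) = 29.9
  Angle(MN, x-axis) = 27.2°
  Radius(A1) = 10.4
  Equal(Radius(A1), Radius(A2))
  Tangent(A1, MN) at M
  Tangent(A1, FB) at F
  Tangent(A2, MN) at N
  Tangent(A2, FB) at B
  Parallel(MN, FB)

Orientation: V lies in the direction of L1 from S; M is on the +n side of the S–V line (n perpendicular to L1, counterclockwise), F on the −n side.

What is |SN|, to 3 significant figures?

31.7

The slot axis is L1's direction at 27.2°, so u = (cos 27.2°, sin 27.2°) = (0.889, 0.457) and n = (−sin 27.2°, cos 27.2°) = (-0.457, 0.889). S is at the origin and V lies 29.9 along u from S, so V = 29.9·u = (26.6, 13.7). Tangency of A1 to both parallel lines with radius 10.4 puts M and F at S ± 10.4·n: M = (-4.75, 9.25), F = (4.75, -9.25). Equal radii place N and B the same way about V: N = V + 10.4·n = (21.8, 22.9), B = V − 10.4·n = (31.3, 4.42). Then |SN| = |N − S| = 31.7.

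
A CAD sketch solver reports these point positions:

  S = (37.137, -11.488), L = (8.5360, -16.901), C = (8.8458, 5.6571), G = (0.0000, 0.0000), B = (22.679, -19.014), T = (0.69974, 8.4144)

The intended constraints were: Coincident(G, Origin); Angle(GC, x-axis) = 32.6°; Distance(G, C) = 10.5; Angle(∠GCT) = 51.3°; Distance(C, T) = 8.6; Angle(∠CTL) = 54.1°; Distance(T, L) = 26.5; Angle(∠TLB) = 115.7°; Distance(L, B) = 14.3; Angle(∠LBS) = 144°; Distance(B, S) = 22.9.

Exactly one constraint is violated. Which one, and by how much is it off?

Distance(B, S) = 22.9 — off by 6.60.

G = (0.00, 0.00) ✓; GC at 32.60° ✓; |GC| = 10.50 ✓; ∠GCT = 51.30° ✓; |CT| = 8.600 ✓; ∠CTL = 54.10° ✓; |TL| = 26.50 ✓; ∠TLB = 115.7° ✓; |LB| = 14.30 ✓; ∠LBS = 144.0° ✓; |BS| = 16.30 ✗.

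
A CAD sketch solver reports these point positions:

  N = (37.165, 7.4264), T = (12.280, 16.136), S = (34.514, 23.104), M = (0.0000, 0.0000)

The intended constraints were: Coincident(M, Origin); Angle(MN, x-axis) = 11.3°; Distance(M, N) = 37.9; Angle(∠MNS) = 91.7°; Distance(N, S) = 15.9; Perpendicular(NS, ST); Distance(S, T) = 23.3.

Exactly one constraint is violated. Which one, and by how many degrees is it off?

Perpendicular(NS, ST) — off by 7.80°.

M = (0.00, 0.00) ✓; MN at 11.30° ✓; |MN| = 37.90 ✓; ∠MNS = 91.70° ✓; |NS| = 15.90 ✓; ∠(NS, ST) = 97.80° ✗; |ST| = 23.30 ✓.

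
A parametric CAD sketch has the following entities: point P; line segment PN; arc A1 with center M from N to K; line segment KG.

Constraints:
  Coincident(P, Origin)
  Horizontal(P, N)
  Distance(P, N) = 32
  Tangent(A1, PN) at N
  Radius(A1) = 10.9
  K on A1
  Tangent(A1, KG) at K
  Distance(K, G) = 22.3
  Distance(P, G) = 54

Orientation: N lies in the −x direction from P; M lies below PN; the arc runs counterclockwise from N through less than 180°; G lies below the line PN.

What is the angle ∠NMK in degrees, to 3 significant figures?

91.3°

P is at the origin; P and N share the same y with |PN| = 32.0 and N on the −x side, so N = (-32.0, 0.00). A1 meets PN tangentially, so MN is at right angles to PN, so M = N + (0, -10.9) = (-32.0, -10.9). Since MK ⟂ KG (tangency), |MG| = √(10.9² + 22.3²) = 24.8 regardless of where K sits on A1. So G lies on both circle(P, 54.0) and circle(M, 24.8); the below-PN intersection is G = (-42.4, -33.4). K is the foot of the tangent from G: K = (-42.9, -11.1).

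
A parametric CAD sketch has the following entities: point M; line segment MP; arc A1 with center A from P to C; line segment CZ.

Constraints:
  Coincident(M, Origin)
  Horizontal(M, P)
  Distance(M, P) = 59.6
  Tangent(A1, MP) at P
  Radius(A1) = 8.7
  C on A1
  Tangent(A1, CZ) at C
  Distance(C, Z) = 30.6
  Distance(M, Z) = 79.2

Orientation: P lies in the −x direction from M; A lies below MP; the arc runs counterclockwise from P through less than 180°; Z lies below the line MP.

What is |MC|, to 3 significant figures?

68.8

Checks: M = (0.00, 0.00) ✓; |AC| = 8.700 ✓; ∠(AC, CZ) = 90.00° ✓; |CZ| = 30.60 ✓; |MZ| = 79.20 ✓.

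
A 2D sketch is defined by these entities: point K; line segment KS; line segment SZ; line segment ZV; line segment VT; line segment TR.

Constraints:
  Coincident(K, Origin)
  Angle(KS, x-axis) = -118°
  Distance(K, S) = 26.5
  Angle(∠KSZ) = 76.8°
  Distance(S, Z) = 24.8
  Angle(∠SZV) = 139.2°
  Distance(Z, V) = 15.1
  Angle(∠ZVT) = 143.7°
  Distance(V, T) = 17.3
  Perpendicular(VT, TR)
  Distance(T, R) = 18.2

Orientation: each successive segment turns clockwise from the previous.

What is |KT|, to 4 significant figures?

34.05

K is at the origin; KS runs at -118.0° with length 26.5, so S = (-12.44, -23.40). ∠KSZ = 76.8° gives SZ at 138.8° from the x-axis; with |SZ| = 24.8, Z = (-31.10, -7.063). ∠SZV = 139.2° gives ZV at 98.00° from the x-axis; with |ZV| = 15.1, V = (-33.20, 7.890). ∠ZVT = 143.7° gives VT at 61.70° from the x-axis; with |VT| = 17.3, T = (-25.00, 23.12). Then |KT| = |T − K| = 34.05.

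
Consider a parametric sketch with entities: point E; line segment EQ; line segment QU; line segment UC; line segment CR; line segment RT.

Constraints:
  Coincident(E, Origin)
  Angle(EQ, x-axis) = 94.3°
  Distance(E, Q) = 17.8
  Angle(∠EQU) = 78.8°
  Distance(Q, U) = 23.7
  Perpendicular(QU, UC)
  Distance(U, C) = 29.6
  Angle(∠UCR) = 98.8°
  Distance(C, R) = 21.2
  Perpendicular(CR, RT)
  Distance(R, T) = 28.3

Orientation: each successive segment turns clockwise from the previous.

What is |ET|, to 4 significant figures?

13.56

E is at the origin; EQ runs at 94.3° with length 17.8, so Q = (-1.335, 17.75). ∠EQU = 78.8° gives QU at -6.900° from the x-axis; with |QU| = 23.7, U = (22.19, 14.90). The perpendicularity gives UC at right angles to QU, so UC runs at -96.90°; with |UC| = 29.6, C = (18.64, -14.48). ∠UCR = 98.8° gives CR at -178.1° from the x-axis; with |CR| = 21.2, R = (-2.551, -15.19). The perpendicularity gives RT at right angles to CR, so RT runs at 91.90°; with |RT| = 28.3, T = (-3.489, 13.10). Then |ET| = |T − E| = 13.56.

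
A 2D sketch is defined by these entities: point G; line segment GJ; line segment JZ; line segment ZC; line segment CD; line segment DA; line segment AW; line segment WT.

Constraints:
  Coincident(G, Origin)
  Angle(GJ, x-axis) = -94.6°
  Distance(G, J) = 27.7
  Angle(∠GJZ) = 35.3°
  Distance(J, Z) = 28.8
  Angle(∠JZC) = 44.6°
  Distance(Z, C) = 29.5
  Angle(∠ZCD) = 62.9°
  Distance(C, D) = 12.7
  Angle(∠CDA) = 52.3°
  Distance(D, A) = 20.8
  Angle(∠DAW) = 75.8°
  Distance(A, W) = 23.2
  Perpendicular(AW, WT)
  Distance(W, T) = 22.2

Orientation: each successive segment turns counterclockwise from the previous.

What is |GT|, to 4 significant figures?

31.19

∠DAW = 75.8° gives AW at 174.5° from the x-axis; with |AW| = 23.2, W = (-22.35, 2.763). AW is perpendicular to WT, so WT runs at -95.50°; with |WT| = 22.2, T = (-24.48, -19.33). Then |GT| = |T − G| = 31.19.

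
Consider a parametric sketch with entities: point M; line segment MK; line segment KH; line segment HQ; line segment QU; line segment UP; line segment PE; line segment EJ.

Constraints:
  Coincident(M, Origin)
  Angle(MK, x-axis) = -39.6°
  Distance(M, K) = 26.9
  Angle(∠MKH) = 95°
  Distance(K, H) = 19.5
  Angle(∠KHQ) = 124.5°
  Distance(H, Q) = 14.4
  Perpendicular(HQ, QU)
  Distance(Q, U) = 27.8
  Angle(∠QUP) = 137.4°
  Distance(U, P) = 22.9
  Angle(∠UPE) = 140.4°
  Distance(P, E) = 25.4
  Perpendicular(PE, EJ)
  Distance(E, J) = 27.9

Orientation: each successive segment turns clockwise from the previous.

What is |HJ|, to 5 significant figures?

36.357

M is at the origin; MK runs at -39.6° with length 26.9, so K = (20.727, -17.147). ∠MKH = 95.0° gives KH at -124.60° from the x-axis; with |KH| = 19.5, H = (9.6539, -33.198). ∠KHQ = 124.5° gives HQ at 179.90° from the x-axis; with |HQ| = 14.4, Q = (-4.7461, -33.173). The perpendicularity gives QU at right angles to HQ, so QU runs at 89.900°; with |QU| = 27.8, U = (-4.6976, -5.3728). ∠QUP = 137.4° gives UP at 47.300° from the x-axis; with |UP| = 22.9, P = (10.832, 11.457). ∠UPE = 140.4° gives PE at 7.7000° from the x-axis; with |PE| = 25.4, E = (36.003, 14.860). The perpendicularity gives EJ at right angles to PE, so EJ runs at -82.300°; with |EJ| = 27.9, J = (39.741, -12.788). Then |HJ| = |J − H| = 36.357.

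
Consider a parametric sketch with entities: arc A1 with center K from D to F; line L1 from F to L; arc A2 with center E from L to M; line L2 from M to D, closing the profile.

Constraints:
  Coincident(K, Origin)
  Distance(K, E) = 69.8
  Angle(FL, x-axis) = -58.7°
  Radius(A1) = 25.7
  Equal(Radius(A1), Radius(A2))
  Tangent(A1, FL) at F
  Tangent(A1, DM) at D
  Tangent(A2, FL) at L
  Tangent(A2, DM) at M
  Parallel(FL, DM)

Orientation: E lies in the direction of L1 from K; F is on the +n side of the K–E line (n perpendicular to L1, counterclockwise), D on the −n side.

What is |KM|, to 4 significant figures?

74.38

The slot axis is L1's direction at -58.7°, so u = (cos -58.7°, sin -58.7°) = (0.5195, -0.8545) and n = (−sin -58.7°, cos -58.7°) = (0.8545, 0.5195). K is at the origin and E lies 69.8 along u from K, so E = 69.8·u = (36.26, -59.64). Tangency of A1 to both parallel lines with radius 25.7 puts F and D at K ± 25.7·n: F = (21.96, 13.35), D = (-21.96, -13.35). Equal radii place L and M the same way about E: L = E + 25.7·n = (58.22, -46.29), M = E − 25.7·n = (14.30, -72.99). Then |KM| = |M − K| = 74.38.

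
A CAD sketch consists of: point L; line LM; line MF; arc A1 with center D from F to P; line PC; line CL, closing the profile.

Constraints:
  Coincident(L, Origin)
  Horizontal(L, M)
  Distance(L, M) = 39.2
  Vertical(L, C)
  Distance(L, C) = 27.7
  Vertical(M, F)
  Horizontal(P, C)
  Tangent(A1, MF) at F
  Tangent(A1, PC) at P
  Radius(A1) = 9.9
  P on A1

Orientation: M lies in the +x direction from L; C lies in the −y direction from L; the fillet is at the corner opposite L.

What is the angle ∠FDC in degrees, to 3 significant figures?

161°

L is at the origin; LM is horizontal with |LM| = 39.2 and M on the +x side, so M = (39.2, 0.00). L and C share the same x with |LC| = 27.7 and C on the −y side, so C = (0.00, -27.7). The virtual corner opposite L is at (39.2, -27.7). A1 meets MF tangentially, so DF is at right angles to MF and A1 meets PC tangentially, so DP is at right angles to PC, with radius 9.9, so the center D sits 9.9 in from both sides at D = (29.3, -17.8). That places the tangent points at F = (39.2, -17.8) on MF and P = (29.3, -27.7) on PC. Then cos ∠FDC = DF·DC / (|DF||DC|), giving 161°.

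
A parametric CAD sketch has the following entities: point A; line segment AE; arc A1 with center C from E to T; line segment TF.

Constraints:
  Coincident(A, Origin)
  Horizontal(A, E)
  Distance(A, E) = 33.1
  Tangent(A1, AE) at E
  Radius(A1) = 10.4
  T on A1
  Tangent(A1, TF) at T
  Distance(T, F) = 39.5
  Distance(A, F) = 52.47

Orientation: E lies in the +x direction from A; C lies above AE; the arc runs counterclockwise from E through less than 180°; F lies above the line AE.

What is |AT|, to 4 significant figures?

44.74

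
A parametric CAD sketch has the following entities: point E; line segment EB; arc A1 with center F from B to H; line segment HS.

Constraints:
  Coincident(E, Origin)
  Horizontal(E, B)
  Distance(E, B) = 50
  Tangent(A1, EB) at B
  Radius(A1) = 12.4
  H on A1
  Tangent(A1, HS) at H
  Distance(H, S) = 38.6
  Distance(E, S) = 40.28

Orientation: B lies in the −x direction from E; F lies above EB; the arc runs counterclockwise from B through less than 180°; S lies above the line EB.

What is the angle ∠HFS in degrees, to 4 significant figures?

72.19°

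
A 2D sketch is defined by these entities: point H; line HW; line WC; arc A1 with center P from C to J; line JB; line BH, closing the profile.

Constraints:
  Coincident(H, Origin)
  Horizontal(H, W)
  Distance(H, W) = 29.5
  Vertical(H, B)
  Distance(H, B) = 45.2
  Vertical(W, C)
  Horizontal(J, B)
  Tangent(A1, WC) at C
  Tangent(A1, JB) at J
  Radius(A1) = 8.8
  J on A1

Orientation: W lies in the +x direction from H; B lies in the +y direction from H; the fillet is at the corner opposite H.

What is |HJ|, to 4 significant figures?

49.71

The virtual corner opposite H is at (29.50, 45.20). Tangency of A1 to WC means the radius PC is perpendicular to WC and since A1 is tangent to JB there, PJ ⟂ JB, with radius 8.8, so the center P sits 8.8 in from both sides at P = (20.70, 36.40). That places the tangent points at C = (29.50, 36.40) on WC and J = (20.70, 45.20) on JB. Then |HJ| = |J − H| = 49.71.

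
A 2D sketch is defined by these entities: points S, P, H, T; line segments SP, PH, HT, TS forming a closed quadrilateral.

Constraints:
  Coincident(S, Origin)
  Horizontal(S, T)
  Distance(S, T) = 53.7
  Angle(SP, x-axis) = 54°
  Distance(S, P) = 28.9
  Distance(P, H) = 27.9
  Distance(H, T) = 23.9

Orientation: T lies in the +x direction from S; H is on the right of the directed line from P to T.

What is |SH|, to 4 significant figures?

29.87

S is at the origin; S and T share the same y with |ST| = 53.7 and T in +x, so T = (53.7, 0). SP runs at 54.0° with |SP| = 28.9, so P = (16.99, 23.38). H is determined by |PH| = 27.9 and |HT| = 23.9 together: it lies at the intersection of circle(P, 27.9) and circle(T, 23.9). With |PT| = 43.53, the foot of the radical line on PT is 24.14 from P and the perpendicular offset is √(27.9² − 24.14²) = 13.98. Taking the right-of-PT solution: H = (29.84, -1.382).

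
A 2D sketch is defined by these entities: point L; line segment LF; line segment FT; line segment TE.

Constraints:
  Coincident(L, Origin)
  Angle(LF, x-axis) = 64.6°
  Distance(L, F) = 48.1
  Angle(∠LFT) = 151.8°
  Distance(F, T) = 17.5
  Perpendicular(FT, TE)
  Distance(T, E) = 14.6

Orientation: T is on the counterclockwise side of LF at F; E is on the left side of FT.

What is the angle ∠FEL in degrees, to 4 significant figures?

47.57°

∠LFT = 151.8°, so FT runs at 64.6° + (180° − 151.8°) = 92.80° from the x-axis; with |FT| = 17.5, T = F + 17.5·(cos 92.80°, sin 92.80°) = (19.78, 60.93). The perpendicularity gives TE at right angles to FT; with |TE| = 14.6 on the left of FT, E = T + 14.6·(-0.9988, -0.04885) = (5.194, 60.22). Then cos ∠FEL = EF·EL / (|EF||EL|), giving 47.57°.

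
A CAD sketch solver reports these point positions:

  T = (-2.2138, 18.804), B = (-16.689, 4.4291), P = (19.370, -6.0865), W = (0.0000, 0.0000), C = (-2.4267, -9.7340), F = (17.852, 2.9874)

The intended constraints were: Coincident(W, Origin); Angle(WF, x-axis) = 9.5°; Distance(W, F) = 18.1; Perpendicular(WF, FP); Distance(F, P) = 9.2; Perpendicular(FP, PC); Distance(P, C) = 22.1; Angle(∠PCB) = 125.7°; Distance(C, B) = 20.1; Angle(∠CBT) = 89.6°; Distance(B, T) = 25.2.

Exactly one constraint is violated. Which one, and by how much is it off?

Distance(B, T) = 25.2 — off by 4.80.

W = (0.00, 0.00) ✓; WF at 9.500° ✓; |WF| = 18.10 ✓; ∠(WF, FP) = 90.00° ✓; |FP| = 9.200 ✓; ∠(FP, PC) = 90.00° ✓; |PC| = 22.10 ✓; ∠PCB = 125.7° ✓; |CB| = 20.10 ✓; ∠CBT = 89.60° ✓; |BT| = 20.40 ✗.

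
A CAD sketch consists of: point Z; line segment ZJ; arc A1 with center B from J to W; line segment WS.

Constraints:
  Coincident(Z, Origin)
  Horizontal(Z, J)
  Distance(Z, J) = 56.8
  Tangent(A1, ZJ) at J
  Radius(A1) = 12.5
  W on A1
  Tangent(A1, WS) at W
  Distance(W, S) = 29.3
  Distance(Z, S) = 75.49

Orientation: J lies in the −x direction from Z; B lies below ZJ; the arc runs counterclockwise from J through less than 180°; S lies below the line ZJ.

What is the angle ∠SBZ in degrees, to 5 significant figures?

110.56°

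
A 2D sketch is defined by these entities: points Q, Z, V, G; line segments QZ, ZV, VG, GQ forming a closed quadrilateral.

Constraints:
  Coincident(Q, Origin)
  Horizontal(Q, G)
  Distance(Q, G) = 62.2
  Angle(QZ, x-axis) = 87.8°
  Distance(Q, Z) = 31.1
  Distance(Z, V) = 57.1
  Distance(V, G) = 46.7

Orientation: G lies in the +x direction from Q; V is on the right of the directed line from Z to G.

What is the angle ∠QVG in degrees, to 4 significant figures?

104.8°

Q is at the origin; Q and G share the same y with |QG| = 62.2 and G in +x, so G = (62.2, 0). QZ runs at 87.8° with |QZ| = 31.1, so Z = (1.194, 31.08). V is determined by |ZV| = 57.1 and |VG| = 46.7 together: it lies at the intersection of circle(Z, 57.1) and circle(G, 46.7). With |ZG| = 68.47, the foot of the radical line on ZG is 42.12 from Z and the perpendicular offset is √(57.1² − 42.12²) = 38.56. Taking the right-of-ZG solution: V = (21.22, -22.40).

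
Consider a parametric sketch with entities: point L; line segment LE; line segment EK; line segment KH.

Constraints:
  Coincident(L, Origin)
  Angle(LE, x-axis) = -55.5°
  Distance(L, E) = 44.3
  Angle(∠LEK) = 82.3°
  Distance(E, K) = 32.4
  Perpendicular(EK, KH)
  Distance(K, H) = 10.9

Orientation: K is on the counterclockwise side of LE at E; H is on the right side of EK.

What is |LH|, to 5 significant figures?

60.856

L is at the origin; LE runs at -55.5° with length 44.3, so E = 44.3·(cos -55.5°, sin -55.5°) = (25.092, -36.509). ∠LEK = 82.3°, so EK runs at -55.5° + (180° − 82.3°) = 42.200° from the x-axis; with |EK| = 32.4, K = E + 32.4·(cos 42.200°, sin 42.200°) = (49.094, -14.745). EK is perpendicular to KH; with |KH| = 10.9 on the right of EK, H = K + 10.9·(0.67172, -0.74080) = (56.416, -22.820). Then |LH| = |H − L| = 60.856.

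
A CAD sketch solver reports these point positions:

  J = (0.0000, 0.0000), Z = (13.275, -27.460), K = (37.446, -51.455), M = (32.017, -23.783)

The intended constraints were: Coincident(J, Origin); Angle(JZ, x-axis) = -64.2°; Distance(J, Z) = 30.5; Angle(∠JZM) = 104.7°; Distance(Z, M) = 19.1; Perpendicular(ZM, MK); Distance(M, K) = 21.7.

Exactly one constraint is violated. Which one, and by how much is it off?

Distance(M, K) = 21.7 — off by 6.50.

J = (0.00, 0.00) ✓; JZ at -64.20° ✓; |JZ| = 30.50 ✓; ∠JZM = 104.7° ✓; |ZM| = 19.10 ✓; ∠(ZM, MK) = 90.00° ✓; |MK| = 28.20 ✗.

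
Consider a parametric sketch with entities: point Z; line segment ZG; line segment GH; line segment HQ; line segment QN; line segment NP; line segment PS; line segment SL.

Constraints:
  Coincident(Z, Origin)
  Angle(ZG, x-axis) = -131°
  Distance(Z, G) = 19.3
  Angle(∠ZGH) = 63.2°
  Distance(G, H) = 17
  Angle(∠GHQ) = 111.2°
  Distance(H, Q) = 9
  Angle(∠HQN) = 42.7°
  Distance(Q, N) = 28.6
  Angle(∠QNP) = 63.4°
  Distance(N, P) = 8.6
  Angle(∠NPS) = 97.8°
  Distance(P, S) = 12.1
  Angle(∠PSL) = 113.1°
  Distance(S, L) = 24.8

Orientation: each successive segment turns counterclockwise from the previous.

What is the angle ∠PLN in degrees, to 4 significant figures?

14.40°

Z is at the origin; ZG runs at -131.0° with length 19.3, so G = (-12.66, -14.57). ∠ZGH = 63.2° gives GH at -14.20° from the x-axis; with |GH| = 17.0, H = (3.819, -18.74). ∠GHQ = 111.2° gives HQ at 54.60° from the x-axis; with |HQ| = 9.0, Q = (9.032, -11.40). ∠HQN = 42.7° gives QN at -168.1° from the x-axis; with |QN| = 28.6, N = (-18.95, -17.30). ∠QNP = 63.4° gives NP at -51.50° from the x-axis; with |NP| = 8.6, P = (-13.60, -24.03). ∠NPS = 97.8° gives PS at 30.70° from the x-axis; with |PS| = 12.1, S = (-3.195, -17.85). ∠PSL = 113.1° gives SL at 97.60° from the x-axis; with |SL| = 24.8, L = (-6.475, 6.732). Then cos ∠PLN = LP·LN / (|LP||LN|), giving 14.40°.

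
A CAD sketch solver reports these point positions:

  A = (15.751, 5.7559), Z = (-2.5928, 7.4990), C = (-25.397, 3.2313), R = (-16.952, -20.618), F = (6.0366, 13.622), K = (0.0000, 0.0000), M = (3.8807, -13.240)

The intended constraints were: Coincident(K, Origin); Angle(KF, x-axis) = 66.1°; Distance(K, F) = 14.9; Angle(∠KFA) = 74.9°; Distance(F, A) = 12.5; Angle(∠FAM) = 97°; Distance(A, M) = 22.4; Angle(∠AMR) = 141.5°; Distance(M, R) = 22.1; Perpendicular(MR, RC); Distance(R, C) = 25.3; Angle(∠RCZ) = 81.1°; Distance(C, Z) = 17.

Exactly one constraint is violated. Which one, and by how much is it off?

Distance(C, Z) = 17 — off by 6.20.

K = (0.00, 0.00) ✓; KF at 66.10° ✓; |KF| = 14.90 ✓; ∠KFA = 74.90° ✓; |FA| = 12.50 ✓; ∠FAM = 97.00° ✓; |AM| = 22.40 ✓; ∠AMR = 141.5° ✓; |MR| = 22.10 ✓; ∠(MR, RC) = 90.00° ✓; |RC| = 25.30 ✓; ∠RCZ = 81.10° ✓; |CZ| = 23.20 ✗.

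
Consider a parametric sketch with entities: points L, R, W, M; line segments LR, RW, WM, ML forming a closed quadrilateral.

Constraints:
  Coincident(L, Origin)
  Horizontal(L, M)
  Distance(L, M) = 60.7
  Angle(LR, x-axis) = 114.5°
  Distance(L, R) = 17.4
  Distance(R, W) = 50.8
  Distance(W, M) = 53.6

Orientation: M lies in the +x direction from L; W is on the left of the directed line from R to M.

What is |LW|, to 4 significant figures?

57.07

L is at the origin; LM is horizontal with |LM| = 60.7 and M in +x, so M = (60.7, 0). LR runs at 114.5° with |LR| = 17.4, so R = (-7.216, 15.83). W is determined by |RW| = 50.8 and |WM| = 53.6 together: it lies at the intersection of circle(R, 50.8) and circle(M, 53.6). With |RM| = 69.74, the foot of the radical line on RM is 32.77 from R and the perpendicular offset is √(50.8² − 32.77²) = 38.81. Taking the left-of-RM solution: W = (33.51, 46.19).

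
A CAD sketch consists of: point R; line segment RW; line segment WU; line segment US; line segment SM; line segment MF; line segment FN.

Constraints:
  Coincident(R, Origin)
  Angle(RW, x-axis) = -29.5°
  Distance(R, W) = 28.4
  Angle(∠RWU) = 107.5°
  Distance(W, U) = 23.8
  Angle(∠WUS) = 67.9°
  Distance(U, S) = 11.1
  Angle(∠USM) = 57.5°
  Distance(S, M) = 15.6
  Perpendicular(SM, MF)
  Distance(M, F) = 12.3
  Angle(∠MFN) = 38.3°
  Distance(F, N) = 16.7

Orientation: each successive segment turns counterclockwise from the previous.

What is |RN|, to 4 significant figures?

31.99

SM ⟂ MF, so MF runs at 7.600°; with |MF| = 12.3, F = (46.31, -6.916). ∠MFN = 38.3° gives FN at 149.3° from the x-axis; with |FN| = 16.7, N = (31.95, 1.610). Then |RN| = |N − R| = 31.99.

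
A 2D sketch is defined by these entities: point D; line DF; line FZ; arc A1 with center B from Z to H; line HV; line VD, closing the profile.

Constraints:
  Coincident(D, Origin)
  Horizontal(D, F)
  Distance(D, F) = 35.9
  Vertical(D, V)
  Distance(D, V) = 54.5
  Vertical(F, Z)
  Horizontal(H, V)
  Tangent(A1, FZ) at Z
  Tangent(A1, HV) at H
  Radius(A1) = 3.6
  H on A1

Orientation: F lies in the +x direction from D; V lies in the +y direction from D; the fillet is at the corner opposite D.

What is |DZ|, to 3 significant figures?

62.3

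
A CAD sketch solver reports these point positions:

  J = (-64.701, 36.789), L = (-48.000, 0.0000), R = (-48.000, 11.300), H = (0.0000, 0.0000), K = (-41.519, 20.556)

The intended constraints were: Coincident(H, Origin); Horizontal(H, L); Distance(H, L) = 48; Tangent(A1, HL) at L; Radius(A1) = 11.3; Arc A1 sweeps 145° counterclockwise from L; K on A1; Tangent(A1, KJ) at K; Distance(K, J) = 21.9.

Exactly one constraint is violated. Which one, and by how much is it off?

Distance(K, J) = 21.9 — off by 6.40.

H = (0.00, 0.00) ✓; H.y = 0.00, L.y = 0.00 ✓; |HL| = 48.00 ✓; ∠(RL, LH) = 90.00° ✓; |RL| = 11.30 ✓; bearing(R→K) − bearing(R→L) = 145.0° ✓; |RK| = 11.30 ✓; ∠(RK, KJ) = 90.00° ✓; |KJ| = 28.30 ✗.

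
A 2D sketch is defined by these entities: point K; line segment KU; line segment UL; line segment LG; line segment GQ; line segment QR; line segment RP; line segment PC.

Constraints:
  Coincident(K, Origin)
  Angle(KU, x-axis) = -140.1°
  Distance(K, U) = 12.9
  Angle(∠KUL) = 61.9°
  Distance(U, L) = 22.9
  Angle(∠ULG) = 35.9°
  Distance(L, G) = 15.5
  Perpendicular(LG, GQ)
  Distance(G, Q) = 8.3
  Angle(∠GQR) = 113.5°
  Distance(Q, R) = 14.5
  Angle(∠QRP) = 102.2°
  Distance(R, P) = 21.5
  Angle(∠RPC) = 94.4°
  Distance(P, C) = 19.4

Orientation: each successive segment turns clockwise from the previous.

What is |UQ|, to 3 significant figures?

5.97

∠ULG = 35.9° gives LG at -42.3° from the x-axis; with |LG| = 15.5, G = (-3.12, 3.71). LG is perpendicular to GQ, so GQ runs at -132°; with |GQ| = 8.3, Q = (-8.70, -2.43). Then |UQ| = |Q − U| = 5.97.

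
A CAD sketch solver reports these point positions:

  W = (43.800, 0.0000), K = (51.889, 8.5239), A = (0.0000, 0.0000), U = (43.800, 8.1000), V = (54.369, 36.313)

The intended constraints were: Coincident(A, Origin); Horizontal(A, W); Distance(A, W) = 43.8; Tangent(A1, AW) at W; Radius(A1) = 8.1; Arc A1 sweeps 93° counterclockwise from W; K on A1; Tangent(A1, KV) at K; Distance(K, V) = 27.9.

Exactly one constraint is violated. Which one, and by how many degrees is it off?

Tangent(A1, KV) at K — off by 8.10°.

A = (0.00, 0.00) ✓; A.y = 0.00, W.y = 0.00 ✓; |AW| = 43.80 ✓; ∠(UW, WA) = 90.00° ✓; |UW| = 8.100 ✓; bearing(U→K) − bearing(U→W) = 93.00° ✓; |UK| = 8.100 ✓; ∠(UK, KV) = 98.10° ✗; |KV| = 27.90 ✓.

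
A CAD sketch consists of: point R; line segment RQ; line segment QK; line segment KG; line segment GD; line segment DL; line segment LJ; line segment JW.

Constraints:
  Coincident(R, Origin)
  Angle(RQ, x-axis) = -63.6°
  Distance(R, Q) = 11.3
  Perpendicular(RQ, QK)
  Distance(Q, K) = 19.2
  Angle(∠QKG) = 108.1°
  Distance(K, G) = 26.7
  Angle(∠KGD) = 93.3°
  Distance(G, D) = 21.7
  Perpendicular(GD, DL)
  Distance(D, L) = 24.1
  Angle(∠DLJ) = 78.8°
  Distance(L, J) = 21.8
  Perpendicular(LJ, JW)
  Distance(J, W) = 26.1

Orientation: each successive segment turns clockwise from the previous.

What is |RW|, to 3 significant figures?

32.6

R is at the origin; RQ runs at -63.6° with length 11.3, so Q = (5.02, -10.1). RQ ⟂ QK, so QK runs at -154°; with |QK| = 19.2, K = (-12.2, -18.7). ∠QKG = 108.1° gives KG at 134° from the x-axis; with |KG| = 26.7, G = (-30.9, 0.385). ∠KGD = 93.3° gives GD at 47.8° from the x-axis; with |GD| = 21.7, D = (-16.3, 16.5). GD ⟂ DL, so DL runs at -42.2°; with |DL| = 24.1, L = (1.54, 0.272). ∠DLJ = 78.8° gives LJ at -143° from the x-axis; with |LJ| = 21.8, J = (-16.0, -12.7). LJ ⟂ JW, so JW runs at 127°; with |JW| = 26.1, W = (-31.5, 8.23). Then |RW| = |W − R| = 32.6.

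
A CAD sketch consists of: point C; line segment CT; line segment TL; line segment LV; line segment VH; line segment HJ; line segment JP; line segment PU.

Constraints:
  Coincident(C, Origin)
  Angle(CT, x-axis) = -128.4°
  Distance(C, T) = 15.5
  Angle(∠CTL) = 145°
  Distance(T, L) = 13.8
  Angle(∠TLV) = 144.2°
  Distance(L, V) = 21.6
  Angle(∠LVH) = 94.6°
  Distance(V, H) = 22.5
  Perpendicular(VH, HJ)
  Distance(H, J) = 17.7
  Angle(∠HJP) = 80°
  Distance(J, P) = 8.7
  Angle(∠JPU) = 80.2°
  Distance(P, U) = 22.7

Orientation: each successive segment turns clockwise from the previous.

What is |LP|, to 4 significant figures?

16.55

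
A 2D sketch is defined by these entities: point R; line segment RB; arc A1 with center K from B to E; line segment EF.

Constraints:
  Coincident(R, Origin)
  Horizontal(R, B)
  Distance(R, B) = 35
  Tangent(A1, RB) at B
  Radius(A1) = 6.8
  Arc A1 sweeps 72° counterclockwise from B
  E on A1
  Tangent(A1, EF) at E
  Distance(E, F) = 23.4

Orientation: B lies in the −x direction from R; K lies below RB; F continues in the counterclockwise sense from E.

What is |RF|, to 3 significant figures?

55.7

R is at the origin; RB is horizontal with |RB| = 35.0 and B on the −x side, so B = (-35.0, 0.00). Since A1 is tangent to RB there, KB ⟂ RB, so K = B + (0, -6.8) = (-35.0, -6.80). On A1, B sits at bearing 90° from K; a 72° counterclockwise sweep puts E at bearing 162°, so E = K + 6.8·(cos 162°, sin 162°) = (-41.5, -4.70). Since A1 is tangent to EF there, KE ⟂ EF, so EF runs along (−sin 162°, cos 162°); with |EF| = 23.4, F = (-48.7, -27.0). Then |RF| = |F − R| = 55.7.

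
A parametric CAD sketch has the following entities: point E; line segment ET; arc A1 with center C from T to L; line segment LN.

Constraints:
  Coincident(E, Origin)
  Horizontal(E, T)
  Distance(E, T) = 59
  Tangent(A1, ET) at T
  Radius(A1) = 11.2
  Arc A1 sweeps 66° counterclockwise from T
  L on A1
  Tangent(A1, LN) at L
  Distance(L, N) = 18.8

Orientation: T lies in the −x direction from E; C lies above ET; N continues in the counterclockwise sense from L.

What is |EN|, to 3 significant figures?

47.5

E is at the origin; ET is horizontal with |ET| = 59.0 and T on the −x side, so T = (-59.0, 0.00). Tangency of A1 to ET means the radius CT is perpendicular to ET, so C = T + (0, 11.2) = (-59.0, 11.2). On A1, T sits at bearing -90° from C; a 66° counterclockwise sweep puts L at bearing -24°, so L = C + 11.2·(cos -24°, sin -24°) = (-48.8, 6.64). Tangency of A1 to LN means the radius CL is perpendicular to LN, so LN runs along (−sin -24°, cos -24°); with |LN| = 18.8, N = (-41.1, 23.8). Then |EN| = |N − E| = 47.5.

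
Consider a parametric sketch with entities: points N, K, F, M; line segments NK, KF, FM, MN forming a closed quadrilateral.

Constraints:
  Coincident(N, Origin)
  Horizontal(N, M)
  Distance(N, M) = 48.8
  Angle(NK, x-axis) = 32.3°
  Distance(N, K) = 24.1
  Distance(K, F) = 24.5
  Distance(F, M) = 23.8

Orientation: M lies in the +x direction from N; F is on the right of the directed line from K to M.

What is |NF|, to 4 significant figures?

29.44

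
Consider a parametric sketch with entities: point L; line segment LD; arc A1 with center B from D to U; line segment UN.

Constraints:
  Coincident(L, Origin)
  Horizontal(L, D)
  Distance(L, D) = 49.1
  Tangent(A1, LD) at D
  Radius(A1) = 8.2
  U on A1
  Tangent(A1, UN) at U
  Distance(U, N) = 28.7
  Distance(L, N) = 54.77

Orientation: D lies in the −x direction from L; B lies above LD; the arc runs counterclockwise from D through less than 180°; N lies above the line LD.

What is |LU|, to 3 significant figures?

41.7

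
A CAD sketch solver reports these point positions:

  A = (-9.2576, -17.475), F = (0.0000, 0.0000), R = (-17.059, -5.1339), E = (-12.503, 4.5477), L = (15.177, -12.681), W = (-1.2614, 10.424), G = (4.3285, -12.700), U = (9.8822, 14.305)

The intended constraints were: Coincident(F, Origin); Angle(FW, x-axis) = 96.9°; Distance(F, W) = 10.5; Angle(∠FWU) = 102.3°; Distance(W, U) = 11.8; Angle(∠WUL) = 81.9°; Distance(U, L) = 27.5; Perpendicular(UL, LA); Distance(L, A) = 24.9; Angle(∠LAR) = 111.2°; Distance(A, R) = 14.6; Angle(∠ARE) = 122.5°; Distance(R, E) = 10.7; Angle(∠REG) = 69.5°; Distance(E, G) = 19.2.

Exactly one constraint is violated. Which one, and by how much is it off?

Distance(E, G) = 19.2 — off by 4.90.

F = (0.00, 0.00) ✓; FW at 96.90° ✓; |FW| = 10.50 ✓; ∠FWU = 102.3° ✓; |WU| = 11.80 ✓; ∠WUL = 81.90° ✓; |UL| = 27.50 ✓; ∠(UL, LA) = 90.00° ✓; |LA| = 24.90 ✓; ∠LAR = 111.2° ✓; |AR| = 14.60 ✓; ∠ARE = 122.5° ✓; |RE| = 10.70 ✓; ∠REG = 69.50° ✓; |EG| = 24.10 ✗.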